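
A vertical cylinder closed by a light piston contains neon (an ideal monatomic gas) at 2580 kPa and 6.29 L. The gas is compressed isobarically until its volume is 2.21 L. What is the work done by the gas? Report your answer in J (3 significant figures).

Isobaric: W = P ΔV.
W = (2580 kPa)(2.21 − 6.29 L) = (2580)(-4.08) = -10526 J.

W ≈ -10500 J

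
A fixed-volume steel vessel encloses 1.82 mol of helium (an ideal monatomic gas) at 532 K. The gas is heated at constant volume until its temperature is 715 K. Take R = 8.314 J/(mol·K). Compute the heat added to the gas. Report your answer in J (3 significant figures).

Constant volume ⇒ W = 0, so Q = ΔU = nCᵥΔT with Cᵥ = 3R/2 = 12.47 J/(mol·K).
ΔU = (1.82)(12.47)(715 − 532) = 4154 J.

Q ≈ 4150 J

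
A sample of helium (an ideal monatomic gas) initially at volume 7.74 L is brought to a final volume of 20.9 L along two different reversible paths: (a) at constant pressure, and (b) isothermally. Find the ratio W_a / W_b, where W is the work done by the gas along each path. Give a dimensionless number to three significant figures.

W_a / W_b ≈ 1.71

Path (a) isobaric: W = P₁(V₂ − V₁) → W_a/(P₁V₁) = 1.7.
Path (b) isothermal: W = P₁V₁ ln(V₂/V₁) → W_b/(P₁V₁) = 0.9933.
W_a / W_b = 1.7 / 0.9933 = 1.712.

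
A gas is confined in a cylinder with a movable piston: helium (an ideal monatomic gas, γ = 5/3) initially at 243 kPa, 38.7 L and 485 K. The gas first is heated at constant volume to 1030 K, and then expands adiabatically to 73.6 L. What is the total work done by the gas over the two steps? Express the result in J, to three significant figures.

W_total ≈ 10400 J

Step 1 (isochoric): W = 0 (constant volume).
After step 1: P = 516.1 kPa (V unchanged).
Step 2 (adiabatic): W = (P₁V₁ − P₂V₂)/(γ−1) = (19972 − 13011)/0.667 = 10441 J.
W_total = 0 + 10441 = 10441 J.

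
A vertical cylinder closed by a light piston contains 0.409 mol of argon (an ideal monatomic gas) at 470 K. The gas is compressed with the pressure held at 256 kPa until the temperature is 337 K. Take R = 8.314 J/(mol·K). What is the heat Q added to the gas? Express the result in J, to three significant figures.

Q ≈ -1130 J

Isobaric: W = nRΔT = (0.409)(8.314)(-133) = -452.3 J.
ΔU = nCᵥΔT with Cᵥ = 3R/2: ΔU = (0.409)(12.47)(-133) = -678.4 J.
Q = ΔU + W = -678.4 − 452.3 = -1131 J.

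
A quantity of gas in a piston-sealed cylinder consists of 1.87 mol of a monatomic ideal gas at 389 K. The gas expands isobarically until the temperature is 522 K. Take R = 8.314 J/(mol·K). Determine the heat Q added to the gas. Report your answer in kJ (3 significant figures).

Q ≈ 5.17 kJ

Isobaric: W = nRΔT = (1.87)(8.314)(133) = 2068 J.
ΔU = nCᵥΔT with Cᵥ = 3R/2: ΔU = (1.87)(12.47)(133) = 3102 J.
Q = ΔU + W = 3102 + 2068 = 5169 J.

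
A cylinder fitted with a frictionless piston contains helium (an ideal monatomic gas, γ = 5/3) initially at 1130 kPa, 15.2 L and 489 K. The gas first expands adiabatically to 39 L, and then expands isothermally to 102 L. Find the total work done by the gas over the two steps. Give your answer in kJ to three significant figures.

Step 1 (adiabatic): W = (P₁V₁ − P₂V₂)/(γ−1) = (17176 − 9164)/0.667 = 12017 J.
After step 1: P = 235 kPa, V = 39 L, T = 260.9 K.
Step 2 (isothermal): W = P₁V₁ ln(V₂/V₁) = (9164) ln(102/39) = 8811 J.
W_total = 12017 + 8811 = 20828 J.

W_total ≈ 20.8 kJ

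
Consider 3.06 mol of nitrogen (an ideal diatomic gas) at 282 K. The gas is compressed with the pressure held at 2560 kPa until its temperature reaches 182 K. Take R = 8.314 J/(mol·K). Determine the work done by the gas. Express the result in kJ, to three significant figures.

Isobaric: W = P ΔV = nR ΔT.
W = (3.06)(8.314)(182 − 282) = -2544 J.

W ≈ -2.54 kJ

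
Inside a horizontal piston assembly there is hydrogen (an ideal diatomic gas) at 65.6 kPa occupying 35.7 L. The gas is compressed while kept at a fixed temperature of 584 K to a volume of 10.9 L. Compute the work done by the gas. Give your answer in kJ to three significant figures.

Isothermal: W = nRT ln(V₂/V₁) = P₁V₁ ln(V₂/V₁).
P₁V₁ = (65.6 kPa)(35.7 L) = 2342 J.
W = 2342 × ln(10.9/35.7) = 2342 × -1.186
W_by_gas = -2778 J.

W ≈ -2.78 kJ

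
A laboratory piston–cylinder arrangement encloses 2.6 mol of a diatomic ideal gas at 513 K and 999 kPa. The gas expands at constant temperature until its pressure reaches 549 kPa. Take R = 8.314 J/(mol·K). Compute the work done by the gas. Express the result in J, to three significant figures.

W ≈ 6640 J

Isothermal process: W = nRT ln(V₂/V₁) = nRT ln(P₁/P₂).
W = (2.6)(8.314)(513) × ln(999/549)
  = 11089 × ln(1.82) = 11089 × 0.5987
W_by_gas = 6639 J.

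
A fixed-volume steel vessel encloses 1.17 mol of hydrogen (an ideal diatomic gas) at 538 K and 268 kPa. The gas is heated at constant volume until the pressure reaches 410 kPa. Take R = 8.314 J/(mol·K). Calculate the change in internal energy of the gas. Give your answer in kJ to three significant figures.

ΔU ≈ 6.93 kJ

Constant volume ⇒ W = 0, so Q = ΔU = nCᵥΔT with Cᵥ = 5R/2 = 20.79 J/(mol·K).
At constant V, T₂/T₁ = P₂/P₁ ⇒ ΔT = T₁(P₂/P₁ − 1) = 538·(410/268 − 1) = 285.1 K.
ΔU = (1.17)(20.79)(285.1) = 6932 J.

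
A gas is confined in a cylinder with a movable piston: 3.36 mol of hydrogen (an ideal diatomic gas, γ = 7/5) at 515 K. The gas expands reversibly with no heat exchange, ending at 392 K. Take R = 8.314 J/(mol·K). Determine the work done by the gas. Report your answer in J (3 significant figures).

Adiabatic ⇒ Q = 0, so W_by = −ΔU = nCᵥ(T₁ − T₂).
Cᵥ = 5R/2 = 20.79 J/(mol·K).
W = (3.36)(20.79)(515 − 392) = 8590 J.

W ≈ 8590 J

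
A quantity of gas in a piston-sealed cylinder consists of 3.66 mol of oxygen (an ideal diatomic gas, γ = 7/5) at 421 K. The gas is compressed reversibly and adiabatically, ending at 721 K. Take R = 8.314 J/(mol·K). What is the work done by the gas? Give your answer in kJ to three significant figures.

Adiabatic ⇒ Q = 0, so W_by = −ΔU = nCᵥ(T₁ − T₂).
Cᵥ = 5R/2 = 20.79 J/(mol·K).
W = (3.66)(20.79)(421 − 721) = -22822 J.

W ≈ -22.8 kJ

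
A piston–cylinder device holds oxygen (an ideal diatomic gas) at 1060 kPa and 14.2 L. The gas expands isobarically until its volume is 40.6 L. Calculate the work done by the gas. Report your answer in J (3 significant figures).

Isobaric: W = P ΔV.
W = (1060 kPa)(40.6 − 14.2 L) = (1060)(26.4) = 27984 J.

W ≈ 28000 J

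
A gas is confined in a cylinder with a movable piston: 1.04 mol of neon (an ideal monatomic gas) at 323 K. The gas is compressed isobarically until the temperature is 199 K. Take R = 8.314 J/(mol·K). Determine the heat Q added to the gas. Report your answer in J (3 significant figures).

Isobaric: W = nRΔT = (1.04)(8.314)(-124) = -1072 J.
ΔU = nCᵥΔT with Cᵥ = 3R/2: ΔU = (1.04)(12.47)(-124) = -1608 J.
Q = ΔU + W = -1608 − 1072 = -2680 J.

Q ≈ -2680 J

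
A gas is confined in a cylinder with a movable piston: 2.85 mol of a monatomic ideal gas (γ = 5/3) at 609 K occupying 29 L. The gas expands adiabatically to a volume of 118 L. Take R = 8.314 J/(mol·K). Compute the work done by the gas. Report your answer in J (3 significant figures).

W ≈ 13200 J

Adiabatic: TV^(γ−1) = const with γ = 5/3.
T₂ = T₁ (V₁/V₂)^(γ−1) = 609 × (29/118)^0.667 = 609 × 0.3924 = 238.9 K.
W_by = nCᵥ(T₁ − T₂) = (2.85)(12.47)(609 − 238.9) = 13153 J.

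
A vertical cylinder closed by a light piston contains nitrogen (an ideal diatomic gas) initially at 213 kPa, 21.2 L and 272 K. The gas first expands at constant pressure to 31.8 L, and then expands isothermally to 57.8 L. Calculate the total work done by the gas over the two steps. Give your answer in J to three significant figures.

Step 1 (isobaric): W = PΔV = (213 kPa)(31.8 − 21.2 L) = 2258 J.
After step 1: P = 213 kPa, V = 31.8 L, T = 408 K.
Step 2 (isothermal): W = P₁V₁ ln(V₂/V₁) = (6773) ln(57.8/31.8) = 4047 J.
W_total = 2258 + 4047 = 6305 J.

W_total ≈ 6310 J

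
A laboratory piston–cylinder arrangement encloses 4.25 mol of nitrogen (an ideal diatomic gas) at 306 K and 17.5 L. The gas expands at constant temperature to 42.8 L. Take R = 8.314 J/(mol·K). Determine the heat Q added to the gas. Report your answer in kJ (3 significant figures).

Q ≈ 9.67 kJ

Isothermal ⇒ ΔU = 0, so Q = W = nRT ln(V₂/V₁).
Q = (4.25)(8.314)(306) ln(42.8/17.5) = 10812 × 0.8943 = 9670 J.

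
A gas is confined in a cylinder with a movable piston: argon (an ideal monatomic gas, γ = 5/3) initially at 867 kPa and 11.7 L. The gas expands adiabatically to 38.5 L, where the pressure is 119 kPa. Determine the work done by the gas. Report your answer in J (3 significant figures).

W ≈ 8340 J

Adiabatic: W = (P₁V₁ − P₂V₂)/(γ − 1) with γ = 5/3.
P₁V₁ = 10144 J, P₂V₂ = 4582 J.
W = (10144 − 4582) / 0.6667 = 8344 J.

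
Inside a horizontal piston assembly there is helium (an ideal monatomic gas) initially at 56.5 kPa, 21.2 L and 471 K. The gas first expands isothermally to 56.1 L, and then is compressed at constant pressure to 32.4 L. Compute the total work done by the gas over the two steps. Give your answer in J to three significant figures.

W_total ≈ 660 J

Step 1 (isothermal): W = P₁V₁ ln(V₂/V₁) = (1198) ln(56.1/21.2) = 1166 J.
After step 1: P = 21.35 kPa, V = 56.1 L, T = 471 K.
Step 2 (isobaric): W = PΔV = (21.35 kPa)(32.4 − 56.1 L) = -506 J.
W_total = 1166 − 506 = 659.6 J.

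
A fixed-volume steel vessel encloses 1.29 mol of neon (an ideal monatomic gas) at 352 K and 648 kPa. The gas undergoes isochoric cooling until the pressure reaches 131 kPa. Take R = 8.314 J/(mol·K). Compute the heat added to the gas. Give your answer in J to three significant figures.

Constant volume ⇒ W = 0, so Q = ΔU = nCᵥΔT with Cᵥ = 3R/2 = 12.47 J/(mol·K).
At constant V, T₂/T₁ = P₂/P₁ ⇒ ΔT = T₁(P₂/P₁ − 1) = 352·(131/648 − 1) = -280.8 K.
ΔU = (1.29)(12.47)(-280.8) = -4518 J.

Q ≈ -4520 J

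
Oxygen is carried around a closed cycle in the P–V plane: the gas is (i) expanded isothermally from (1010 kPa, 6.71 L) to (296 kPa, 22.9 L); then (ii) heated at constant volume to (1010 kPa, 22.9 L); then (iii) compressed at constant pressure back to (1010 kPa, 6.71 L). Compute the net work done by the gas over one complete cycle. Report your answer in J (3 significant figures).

Leg (i): W = PᵢVᵢ ln(V_f/Vᵢ) = (6777) ln(22.9/6.71) = 8319 J.
Leg (ii): W = 0.
Leg (iii): W = PΔV = (1010)(6.71 − 22.9) = -16352 J.
W_net = 8319 − 16352 = -8033 J.

W_net ≈ -8030 J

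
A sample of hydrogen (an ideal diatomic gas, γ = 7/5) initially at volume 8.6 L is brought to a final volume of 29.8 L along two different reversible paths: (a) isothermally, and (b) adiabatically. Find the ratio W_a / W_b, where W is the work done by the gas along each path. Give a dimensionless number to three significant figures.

Path (a) isothermal: W = P₁V₁ ln(V₂/V₁) → W_a/(P₁V₁) = 1.243.
Path (b) adiabatic: W = P₁V₁(1 − (V₁/V₂)^(γ−1))/(γ−1) → W_b/(P₁V₁) = 0.9793.
W_a / W_b = 1.243 / 0.9793 = 1.269.

W_a / W_b ≈ 1.27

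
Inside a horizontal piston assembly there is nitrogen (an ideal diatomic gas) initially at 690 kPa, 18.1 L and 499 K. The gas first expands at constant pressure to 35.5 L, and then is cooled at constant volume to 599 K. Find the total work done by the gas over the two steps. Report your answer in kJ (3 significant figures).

Step 1 (isobaric): W = PΔV = (690 kPa)(35.5 − 18.1 L) = 12006 J.
Step 2 (isochoric): W = 0 (constant volume).
W_total = 12006 + 0 = 12006 J.

W_total ≈ 12.0 kJ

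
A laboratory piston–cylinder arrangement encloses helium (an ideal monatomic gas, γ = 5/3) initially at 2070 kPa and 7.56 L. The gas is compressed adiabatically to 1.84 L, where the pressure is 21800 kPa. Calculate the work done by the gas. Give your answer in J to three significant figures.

W ≈ -36700 J

Adiabatic: W = (P₁V₁ − P₂V₂)/(γ − 1) with γ = 5/3.
P₁V₁ = 15649 J, P₂V₂ = 40112 J.
W = (15649 − 40112) / 0.6667 = -36694 J.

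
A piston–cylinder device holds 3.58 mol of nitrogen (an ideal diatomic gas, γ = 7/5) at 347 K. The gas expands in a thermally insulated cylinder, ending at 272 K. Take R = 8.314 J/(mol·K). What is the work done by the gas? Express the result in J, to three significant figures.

W ≈ 5580 J

Adiabatic ⇒ Q = 0, so W_by = −ΔU = nCᵥ(T₁ − T₂).
Cᵥ = 5R/2 = 20.79 J/(mol·K).
W = (3.58)(20.79)(347 − 272) = 5581 J.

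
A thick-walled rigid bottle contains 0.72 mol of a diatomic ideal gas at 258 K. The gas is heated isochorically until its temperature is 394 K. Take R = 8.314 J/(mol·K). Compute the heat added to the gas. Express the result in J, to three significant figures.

Q ≈ 2040 J

Constant volume ⇒ W = 0, so Q = ΔU = nCᵥΔT with Cᵥ = 5R/2 = 20.79 J/(mol·K).
ΔU = (0.72)(20.79)(394 − 258) = 2035 J.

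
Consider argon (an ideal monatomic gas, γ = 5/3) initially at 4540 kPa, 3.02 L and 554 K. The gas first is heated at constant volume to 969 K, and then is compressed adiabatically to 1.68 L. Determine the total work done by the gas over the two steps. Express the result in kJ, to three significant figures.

W_total ≈ -17.2 kJ

Step 1 (isochoric): W = 0 (constant volume).
After step 1: P = 7941 kPa (V unchanged).
Step 2 (adiabatic): W = (P₁V₁ − P₂V₂)/(γ−1) = (23982 − 35455)/0.667 = -17210 J.
W_total = 0 − 17210 = -17210 J.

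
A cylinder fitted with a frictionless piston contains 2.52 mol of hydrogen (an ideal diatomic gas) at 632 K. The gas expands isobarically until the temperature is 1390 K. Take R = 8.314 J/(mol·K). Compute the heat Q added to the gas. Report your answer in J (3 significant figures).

Isobaric: W = nRΔT = (2.52)(8.314)(758) = 15881 J.
ΔU = nCᵥΔT with Cᵥ = 5R/2: ΔU = (2.52)(20.79)(758) = 39703 J.
Q = ΔU + W = 39703 + 15881 = 55584 J.

Q ≈ 55600 J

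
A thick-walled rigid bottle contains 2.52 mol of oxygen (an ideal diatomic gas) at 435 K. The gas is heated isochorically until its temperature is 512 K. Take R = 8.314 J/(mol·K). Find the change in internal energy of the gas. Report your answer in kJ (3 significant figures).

ΔU ≈ 4.03 kJ

Constant volume ⇒ W = 0, so Q = ΔU = nCᵥΔT with Cᵥ = 5R/2 = 20.79 J/(mol·K).
ΔU = (2.52)(20.79)(512 − 435) = 4033 J.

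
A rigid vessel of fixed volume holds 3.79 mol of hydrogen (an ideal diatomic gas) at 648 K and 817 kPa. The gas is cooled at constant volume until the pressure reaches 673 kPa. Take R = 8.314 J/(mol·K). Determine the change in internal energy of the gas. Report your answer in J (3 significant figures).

Constant volume ⇒ W = 0, so Q = ΔU = nCᵥΔT with Cᵥ = 5R/2 = 20.79 J/(mol·K).
At constant V, T₂/T₁ = P₂/P₁ ⇒ ΔT = T₁(P₂/P₁ − 1) = 648·(673/817 − 1) = -114.2 K.
ΔU = (3.79)(20.79)(-114.2) = -8997 J.

ΔU ≈ -9000 J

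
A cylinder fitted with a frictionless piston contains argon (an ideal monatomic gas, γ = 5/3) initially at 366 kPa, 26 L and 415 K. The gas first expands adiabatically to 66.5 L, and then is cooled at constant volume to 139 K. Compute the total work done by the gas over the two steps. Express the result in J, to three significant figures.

Step 1 (adiabatic): W = (P₁V₁ − P₂V₂)/(γ−1) = (9516 − 5088)/0.667 = 6642 J.
Step 2 (isochoric): W = 0 (constant volume).
W_total = 6642 + 0 = 6642 J.

W_total ≈ 6640 J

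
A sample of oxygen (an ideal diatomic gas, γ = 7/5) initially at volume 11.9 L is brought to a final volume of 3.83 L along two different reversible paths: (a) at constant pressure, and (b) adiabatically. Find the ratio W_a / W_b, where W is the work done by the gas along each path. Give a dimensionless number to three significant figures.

Path (a) isobaric: W = P₁(V₂ − V₁) → W_a/(P₁V₁) = -0.6782.
Path (b) adiabatic: W = P₁V₁(1 − (V₁/V₂)^(γ−1))/(γ−1) → W_b/(P₁V₁) = -1.434.
W_a / W_b = -0.6782 / -1.434 = 0.4728.

W_a / W_b ≈ 0.473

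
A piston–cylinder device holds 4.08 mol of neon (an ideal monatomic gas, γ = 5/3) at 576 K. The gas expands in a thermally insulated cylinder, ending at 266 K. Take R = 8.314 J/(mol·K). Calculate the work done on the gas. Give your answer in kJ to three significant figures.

Adiabatic ⇒ Q = 0, so W_by = −ΔU = nCᵥ(T₁ − T₂).
Cᵥ = 3R/2 = 12.47 J/(mol·K).
W = (4.08)(12.47)(576 − 266) = 15773 J.
Work on gas = −W_by = -15773 J.

W ≈ -15.8 kJ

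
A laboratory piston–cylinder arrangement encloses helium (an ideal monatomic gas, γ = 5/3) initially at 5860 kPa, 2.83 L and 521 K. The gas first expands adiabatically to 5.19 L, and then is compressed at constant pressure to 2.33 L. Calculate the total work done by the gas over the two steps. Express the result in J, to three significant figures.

W_total ≈ 2170 J

Step 1 (adiabatic): W = (P₁V₁ − P₂V₂)/(γ−1) = (16584 − 11069)/0.667 = 8273 J.
After step 1: P = 2133 kPa, V = 5.19 L, T = 347.7 K.
Step 2 (isobaric): W = PΔV = (2133 kPa)(2.33 − 5.19 L) = -6100 J.
W_total = 8273 − 6100 = 2173 J.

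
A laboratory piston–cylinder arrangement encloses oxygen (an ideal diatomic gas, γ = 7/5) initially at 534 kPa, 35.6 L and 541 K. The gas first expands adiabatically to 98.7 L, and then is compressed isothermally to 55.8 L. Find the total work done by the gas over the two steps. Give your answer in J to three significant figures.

W_total ≈ 8710 J

Step 1 (adiabatic): W = (P₁V₁ − P₂V₂)/(γ−1) = (19010 − 12643)/0.4 = 15919 J.
After step 1: P = 128.1 kPa, V = 98.7 L, T = 359.8 K.
Step 2 (isothermal): W = P₁V₁ ln(V₂/V₁) = (12643) ln(55.8/98.7) = -7210 J.
W_total = 15919 − 7210 = 8709 J.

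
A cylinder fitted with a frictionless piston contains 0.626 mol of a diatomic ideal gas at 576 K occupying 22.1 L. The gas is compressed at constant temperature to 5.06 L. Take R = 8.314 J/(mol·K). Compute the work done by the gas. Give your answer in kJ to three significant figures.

W ≈ -4.42 kJ

Isothermal: W = nRT ln(V₂/V₁).
W = (0.626)(8.314)(576) × ln(5.06/22.1)
  = 2998 × -1.474
W_by_gas = -4419 J.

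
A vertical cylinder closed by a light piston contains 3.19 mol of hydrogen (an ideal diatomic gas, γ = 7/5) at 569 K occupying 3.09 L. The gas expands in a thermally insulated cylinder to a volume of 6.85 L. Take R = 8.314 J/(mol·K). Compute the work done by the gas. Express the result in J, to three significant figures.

Adiabatic: TV^(γ−1) = const with γ = 7/5.
T₂ = T₁ (V₁/V₂)^(γ−1) = 569 × (3.09/6.85)^0.4 = 569 × 0.7273 = 413.8 K.
W_by = nCᵥ(T₁ − T₂) = (3.19)(20.79)(569 − 413.8) = 10289 J.

W ≈ 10300 J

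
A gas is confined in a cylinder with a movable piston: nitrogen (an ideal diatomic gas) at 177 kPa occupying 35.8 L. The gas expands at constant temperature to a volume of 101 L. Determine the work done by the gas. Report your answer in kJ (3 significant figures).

Isothermal: W = nRT ln(V₂/V₁) = P₁V₁ ln(V₂/V₁).
P₁V₁ = (177 kPa)(35.8 L) = 6337 J.
W = 6337 × ln(101/35.8) = 6337 × 1.037
W_by_gas = 6572 J.

W ≈ 6.57 kJ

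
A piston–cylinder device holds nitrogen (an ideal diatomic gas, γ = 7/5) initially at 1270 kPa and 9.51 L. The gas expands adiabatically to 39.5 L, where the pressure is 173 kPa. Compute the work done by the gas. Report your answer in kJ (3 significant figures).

W ≈ 13.1 kJ

Adiabatic: W = (P₁V₁ − P₂V₂)/(γ − 1) with γ = 7/5.
P₁V₁ = 12078 J, P₂V₂ = 6834 J.
W = (12078 − 6834) / 0.4 = 13110 J.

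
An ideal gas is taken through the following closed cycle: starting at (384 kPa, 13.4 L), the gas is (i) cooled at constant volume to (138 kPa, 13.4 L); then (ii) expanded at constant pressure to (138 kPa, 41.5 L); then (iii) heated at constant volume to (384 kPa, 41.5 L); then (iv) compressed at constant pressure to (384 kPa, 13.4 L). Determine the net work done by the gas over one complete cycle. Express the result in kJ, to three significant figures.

Constant-volume legs do no work.
W(ii) = (138)(41.5 − 13.4) = 3878 J; W(iv) = (384)(13.4 − 41.5) = -10790 J.
W_net = 3878 − 10790 = -6913 J (the counter-clockwise enclosed area).

W_net ≈ -6.91 kJ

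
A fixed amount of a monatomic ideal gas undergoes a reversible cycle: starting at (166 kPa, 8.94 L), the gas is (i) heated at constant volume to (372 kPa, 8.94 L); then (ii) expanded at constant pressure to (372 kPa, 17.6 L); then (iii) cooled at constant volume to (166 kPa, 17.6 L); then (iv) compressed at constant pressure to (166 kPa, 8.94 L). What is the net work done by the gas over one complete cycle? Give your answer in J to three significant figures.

W_net ≈ 1780 J

Constant-volume legs do no work.
W(ii) = (372)(17.6 − 8.94) = 3222 J; W(iv) = (166)(8.94 − 17.6) = -1438 J.
W_net = 3222 − 1438 = 1784 J (the clockwise enclosed area).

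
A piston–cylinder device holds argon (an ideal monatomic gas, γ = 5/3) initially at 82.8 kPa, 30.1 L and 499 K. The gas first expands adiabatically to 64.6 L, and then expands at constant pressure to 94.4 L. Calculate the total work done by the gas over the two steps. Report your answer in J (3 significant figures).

Step 1 (adiabatic): W = (P₁V₁ − P₂V₂)/(γ−1) = (2492 − 1498)/0.667 = 1492 J.
After step 1: P = 23.19 kPa, V = 64.6 L, T = 299.9 K.
Step 2 (isobaric): W = PΔV = (23.19 kPa)(94.4 − 64.6 L) = 691 J.
W_total = 1492 + 691 = 2183 J.

W_total ≈ 2180 J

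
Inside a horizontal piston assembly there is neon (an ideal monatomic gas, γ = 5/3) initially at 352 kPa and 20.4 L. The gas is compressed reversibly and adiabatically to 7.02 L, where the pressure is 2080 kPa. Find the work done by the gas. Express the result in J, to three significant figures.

Adiabatic: W = (P₁V₁ − P₂V₂)/(γ − 1) with γ = 5/3.
P₁V₁ = 7181 J, P₂V₂ = 14602 J.
W = (7181 − 14602) / 0.6667 = -11131 J.

W ≈ -11100 J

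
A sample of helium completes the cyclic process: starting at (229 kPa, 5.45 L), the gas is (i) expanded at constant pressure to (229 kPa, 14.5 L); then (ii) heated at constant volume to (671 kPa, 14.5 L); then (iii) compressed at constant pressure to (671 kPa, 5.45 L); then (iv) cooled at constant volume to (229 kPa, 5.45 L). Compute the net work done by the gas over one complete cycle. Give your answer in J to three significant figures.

W_net ≈ -4000 J

Constant-volume legs do no work.
W(i) = (229)(14.5 − 5.45) = 2072 J; W(iii) = (671)(5.45 − 14.5) = -6073 J.
W_net = 2072 − 6073 = -4000 J (the counter-clockwise enclosed area).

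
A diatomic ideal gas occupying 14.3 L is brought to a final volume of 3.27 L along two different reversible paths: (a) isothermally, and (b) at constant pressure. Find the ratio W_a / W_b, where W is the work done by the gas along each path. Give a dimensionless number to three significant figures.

W_a / W_b ≈ 1.91

Path (a) isothermal: W = P₁V₁ ln(V₂/V₁) → W_a/(P₁V₁) = -1.475.
Path (b) isobaric: W = P₁(V₂ − V₁) → W_b/(P₁V₁) = -0.7713.
W_a / W_b = -1.475 / -0.7713 = 1.913.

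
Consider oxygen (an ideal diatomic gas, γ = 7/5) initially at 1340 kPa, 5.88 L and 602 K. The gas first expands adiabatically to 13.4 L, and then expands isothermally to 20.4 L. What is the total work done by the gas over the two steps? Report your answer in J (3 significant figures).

Step 1 (adiabatic): W = (P₁V₁ − P₂V₂)/(γ−1) = (7879 − 5667)/0.4 = 5529 J.
After step 1: P = 422.9 kPa, V = 13.4 L, T = 433 K.
Step 2 (isothermal): W = P₁V₁ ln(V₂/V₁) = (5667) ln(20.4/13.4) = 2382 J.
W_total = 5529 + 2382 = 7911 J.

W_total ≈ 7910 J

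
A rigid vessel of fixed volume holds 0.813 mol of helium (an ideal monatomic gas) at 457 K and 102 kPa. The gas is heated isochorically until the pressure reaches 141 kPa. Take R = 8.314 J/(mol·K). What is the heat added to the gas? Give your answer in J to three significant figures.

Constant volume ⇒ W = 0, so Q = ΔU = nCᵥΔT with Cᵥ = 3R/2 = 12.47 J/(mol·K).
At constant V, T₂/T₁ = P₂/P₁ ⇒ ΔT = T₁(P₂/P₁ − 1) = 457·(141/102 − 1) = 174.7 K.
ΔU = (0.813)(12.47)(174.7) = 1772 J.

Q ≈ 1770 J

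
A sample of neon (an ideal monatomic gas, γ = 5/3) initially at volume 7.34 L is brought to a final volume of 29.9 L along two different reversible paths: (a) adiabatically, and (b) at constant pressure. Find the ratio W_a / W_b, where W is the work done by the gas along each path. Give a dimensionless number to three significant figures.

Path (a) adiabatic: W = P₁V₁(1 − (V₁/V₂)^(γ−1))/(γ−1) → W_a/(P₁V₁) = 0.9119.
Path (b) isobaric: W = P₁(V₂ − V₁) → W_b/(P₁V₁) = 3.074.
W_a / W_b = 0.9119 / 3.074 = 0.2967.

W_a / W_b ≈ 0.297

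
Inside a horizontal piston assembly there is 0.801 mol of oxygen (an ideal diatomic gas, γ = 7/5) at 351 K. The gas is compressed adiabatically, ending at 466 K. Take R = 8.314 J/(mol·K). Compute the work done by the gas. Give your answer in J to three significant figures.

Adiabatic ⇒ Q = 0, so W_by = −ΔU = nCᵥ(T₁ − T₂).
Cᵥ = 5R/2 = 20.79 J/(mol·K).
W = (0.801)(20.79)(351 − 466) = -1915 J.

W ≈ -1910 J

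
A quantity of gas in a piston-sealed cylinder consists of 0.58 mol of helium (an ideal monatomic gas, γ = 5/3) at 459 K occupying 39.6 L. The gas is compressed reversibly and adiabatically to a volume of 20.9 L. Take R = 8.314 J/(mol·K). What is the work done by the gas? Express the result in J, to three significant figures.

Adiabatic: TV^(γ−1) = const with γ = 5/3.
T₂ = T₁ (V₁/V₂)^(γ−1) = 459 × (39.6/20.9)^0.667 = 459 × 1.531 = 702.8 K.
W_by = nCᵥ(T₁ − T₂) = (0.58)(12.47)(459 − 702.8) = -1764 J.

W ≈ -1760 J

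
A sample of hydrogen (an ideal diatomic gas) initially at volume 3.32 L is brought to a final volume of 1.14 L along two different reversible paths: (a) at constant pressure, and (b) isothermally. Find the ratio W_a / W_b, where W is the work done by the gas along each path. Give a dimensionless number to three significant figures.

Path (a) isobaric: W = P₁(V₂ − V₁) → W_a/(P₁V₁) = -0.6566.
Path (b) isothermal: W = P₁V₁ ln(V₂/V₁) → W_b/(P₁V₁) = -1.069.
W_a / W_b = -0.6566 / -1.069 = 0.6143.

W_a / W_b ≈ 0.614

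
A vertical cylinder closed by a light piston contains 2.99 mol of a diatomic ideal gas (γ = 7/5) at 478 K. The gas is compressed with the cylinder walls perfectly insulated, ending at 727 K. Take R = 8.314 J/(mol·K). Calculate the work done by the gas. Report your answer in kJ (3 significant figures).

W ≈ -15.5 kJ

Adiabatic ⇒ Q = 0, so W_by = −ΔU = nCᵥ(T₁ − T₂).
Cᵥ = 5R/2 = 20.79 J/(mol·K).
W = (2.99)(20.79)(478 − 727) = -15475 J.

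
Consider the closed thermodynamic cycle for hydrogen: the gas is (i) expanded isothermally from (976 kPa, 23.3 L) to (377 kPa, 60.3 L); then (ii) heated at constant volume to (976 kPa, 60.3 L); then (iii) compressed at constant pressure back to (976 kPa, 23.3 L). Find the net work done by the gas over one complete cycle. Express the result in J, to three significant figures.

Leg (i): W = PᵢVᵢ ln(V_f/Vᵢ) = (22741) ln(60.3/23.3) = 21624 J.
Leg (ii): W = 0.
Leg (iii): W = PΔV = (976)(23.3 − 60.3) = -36112 J.
W_net = 21624 − 36112 = -14488 J.

W_net ≈ -14500 J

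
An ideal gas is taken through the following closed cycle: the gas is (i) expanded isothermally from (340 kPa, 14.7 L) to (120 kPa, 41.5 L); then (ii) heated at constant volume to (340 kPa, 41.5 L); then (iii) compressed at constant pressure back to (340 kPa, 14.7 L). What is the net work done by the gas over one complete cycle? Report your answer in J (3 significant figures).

W_net ≈ -3920 J

Leg (i): W = PᵢVᵢ ln(V_f/Vᵢ) = (4998) ln(41.5/14.7) = 5187 J.
Leg (ii): W = 0.
Leg (iii): W = PΔV = (340)(14.7 − 41.5) = -9112 J.
W_net = 5187 − 9112 = -3925 J.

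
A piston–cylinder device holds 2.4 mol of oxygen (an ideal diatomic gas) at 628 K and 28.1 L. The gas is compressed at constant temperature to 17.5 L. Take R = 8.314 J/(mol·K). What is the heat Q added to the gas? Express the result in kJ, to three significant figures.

Isothermal ⇒ ΔU = 0, so Q = W = nRT ln(V₂/V₁).
Q = (2.4)(8.314)(628) ln(17.5/28.1) = 12531 × -0.4736 = -5934 J.

Q ≈ -5.93 kJ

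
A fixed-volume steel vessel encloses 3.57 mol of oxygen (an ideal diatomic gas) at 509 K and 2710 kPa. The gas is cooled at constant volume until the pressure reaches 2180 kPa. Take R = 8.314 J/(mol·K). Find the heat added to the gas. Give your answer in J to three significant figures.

Constant volume ⇒ W = 0, so Q = ΔU = nCᵥΔT with Cᵥ = 5R/2 = 20.79 J/(mol·K).
At constant V, T₂/T₁ = P₂/P₁ ⇒ ΔT = T₁(P₂/P₁ − 1) = 509·(2180/2710 − 1) = -99.55 K.
ΔU = (3.57)(20.79)(-99.55) = -7387 J.

Q ≈ -7390 J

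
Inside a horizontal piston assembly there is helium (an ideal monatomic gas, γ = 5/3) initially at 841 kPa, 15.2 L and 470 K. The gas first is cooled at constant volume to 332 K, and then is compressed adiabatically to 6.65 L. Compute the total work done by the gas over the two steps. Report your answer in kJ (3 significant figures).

Step 1 (isochoric): W = 0 (constant volume).
After step 1: P = 594.1 kPa (V unchanged).
Step 2 (adiabatic): W = (P₁V₁ − P₂V₂)/(γ−1) = (9030 − 15669)/0.667 = -9958 J.
W_total = 0 − 9958 = -9958 J.

W_total ≈ -9.96 kJ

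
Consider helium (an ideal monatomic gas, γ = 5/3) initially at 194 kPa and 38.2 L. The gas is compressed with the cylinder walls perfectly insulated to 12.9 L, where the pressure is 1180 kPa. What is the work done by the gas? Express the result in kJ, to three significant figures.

Adiabatic: W = (P₁V₁ − P₂V₂)/(γ − 1) with γ = 5/3.
P₁V₁ = 7411 J, P₂V₂ = 15222 J.
W = (7411 − 15222) / 0.6667 = -11717 J.

W ≈ -11.7 kJ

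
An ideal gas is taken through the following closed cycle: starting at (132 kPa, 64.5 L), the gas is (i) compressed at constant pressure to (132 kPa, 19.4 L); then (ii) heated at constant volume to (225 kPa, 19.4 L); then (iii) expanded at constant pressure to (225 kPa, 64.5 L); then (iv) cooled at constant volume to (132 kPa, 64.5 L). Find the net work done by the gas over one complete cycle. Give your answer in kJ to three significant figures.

Constant-volume legs do no work.
W(i) = (132)(19.4 − 64.5) = -5953 J; W(iii) = (225)(64.5 − 19.4) = 10148 J.
W_net = -5953 + 10148 = 4194 J (the clockwise enclosed area).

W_net ≈ 4.19 kJ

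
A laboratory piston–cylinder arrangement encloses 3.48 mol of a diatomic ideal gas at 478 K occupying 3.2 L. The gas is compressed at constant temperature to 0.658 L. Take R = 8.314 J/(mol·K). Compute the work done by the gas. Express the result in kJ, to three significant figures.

Isothermal: W = nRT ln(V₂/V₁).
W = (3.48)(8.314)(478) × ln(0.658/3.2)
  = 13830 × -1.582
W_by_gas = -21875 J.

W ≈ -21.9 kJ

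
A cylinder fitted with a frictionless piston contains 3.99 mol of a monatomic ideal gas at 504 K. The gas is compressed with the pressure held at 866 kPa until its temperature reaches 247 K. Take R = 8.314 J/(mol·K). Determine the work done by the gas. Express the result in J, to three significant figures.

Isobaric: W = P ΔV = nR ΔT.
W = (3.99)(8.314)(247 − 504) = -8525 J.

W ≈ -8530 J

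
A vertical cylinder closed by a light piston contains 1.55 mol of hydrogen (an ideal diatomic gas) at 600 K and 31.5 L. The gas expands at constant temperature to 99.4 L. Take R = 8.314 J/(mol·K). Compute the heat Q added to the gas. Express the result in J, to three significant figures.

Isothermal ⇒ ΔU = 0, so Q = W = nRT ln(V₂/V₁).
Q = (1.55)(8.314)(600) ln(99.4/31.5) = 7732 × 1.149 = 8885 J.

Q ≈ 8890 J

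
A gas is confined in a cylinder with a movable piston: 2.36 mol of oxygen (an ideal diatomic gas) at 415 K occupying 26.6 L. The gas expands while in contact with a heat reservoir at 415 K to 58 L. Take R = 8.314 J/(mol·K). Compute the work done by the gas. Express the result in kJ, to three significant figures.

W ≈ 6.35 kJ

Isothermal: W = nRT ln(V₂/V₁).
W = (2.36)(8.314)(415) × ln(58/26.6)
  = 8143 × 0.7795
W_by_gas = 6348 J.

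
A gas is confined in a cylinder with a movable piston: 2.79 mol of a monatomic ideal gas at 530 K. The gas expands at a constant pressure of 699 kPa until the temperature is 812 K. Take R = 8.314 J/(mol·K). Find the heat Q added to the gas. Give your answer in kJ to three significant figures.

Isobaric: W = nRΔT = (2.79)(8.314)(282) = 6541 J.
ΔU = nCᵥΔT with Cᵥ = 3R/2: ΔU = (2.79)(12.47)(282) = 9812 J.
Q = ΔU + W = 9812 + 6541 = 16353 J.

Q ≈ 16.4 kJ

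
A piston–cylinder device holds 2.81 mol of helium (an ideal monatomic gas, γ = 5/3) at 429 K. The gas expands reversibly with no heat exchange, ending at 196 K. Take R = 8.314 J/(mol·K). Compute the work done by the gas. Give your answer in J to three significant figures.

Adiabatic ⇒ Q = 0, so W_by = −ΔU = nCᵥ(T₁ − T₂).
Cᵥ = 3R/2 = 12.47 J/(mol·K).
W = (2.81)(12.47)(429 − 196) = 8165 J.

W ≈ 8170 J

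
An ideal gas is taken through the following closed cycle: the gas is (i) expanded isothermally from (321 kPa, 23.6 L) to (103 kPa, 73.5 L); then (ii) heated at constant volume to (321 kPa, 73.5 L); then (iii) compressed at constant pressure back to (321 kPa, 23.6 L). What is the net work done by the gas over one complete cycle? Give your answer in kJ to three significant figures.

Leg (i): W = PᵢVᵢ ln(V_f/Vᵢ) = (7576) ln(73.5/23.6) = 8606 J.
Leg (ii): W = 0.
Leg (iii): W = PΔV = (321)(23.6 − 73.5) = -16018 J.
W_net = 8606 − 16018 = -7412 J.

W_net ≈ -7.41 kJ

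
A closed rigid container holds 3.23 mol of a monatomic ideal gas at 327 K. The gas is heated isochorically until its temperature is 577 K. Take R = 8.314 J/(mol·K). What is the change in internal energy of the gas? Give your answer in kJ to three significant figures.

Constant volume ⇒ W = 0, so Q = ΔU = nCᵥΔT with Cᵥ = 3R/2 = 12.47 J/(mol·K).
ΔU = (3.23)(12.47)(577 − 327) = 10070 J.

ΔU ≈ 10.1 kJ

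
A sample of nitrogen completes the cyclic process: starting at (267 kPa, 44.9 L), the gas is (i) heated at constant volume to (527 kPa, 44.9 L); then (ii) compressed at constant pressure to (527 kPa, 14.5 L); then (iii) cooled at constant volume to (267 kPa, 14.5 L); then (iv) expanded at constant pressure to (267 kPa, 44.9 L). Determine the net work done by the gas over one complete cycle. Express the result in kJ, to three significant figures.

W_net ≈ -7.90 kJ

Constant-volume legs do no work.
W(ii) = (527)(14.5 − 44.9) = -16021 J; W(iv) = (267)(44.9 − 14.5) = 8117 J.
W_net = -16021 + 8117 = -7904 J (the counter-clockwise enclosed area).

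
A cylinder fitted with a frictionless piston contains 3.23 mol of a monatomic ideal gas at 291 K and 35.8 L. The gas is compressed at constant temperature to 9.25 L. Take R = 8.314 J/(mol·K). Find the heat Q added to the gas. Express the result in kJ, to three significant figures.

Q ≈ -10.6 kJ

Isothermal ⇒ ΔU = 0, so Q = W = nRT ln(V₂/V₁).
Q = (3.23)(8.314)(291) ln(9.25/35.8) = 7815 × -1.353 = -10576 J.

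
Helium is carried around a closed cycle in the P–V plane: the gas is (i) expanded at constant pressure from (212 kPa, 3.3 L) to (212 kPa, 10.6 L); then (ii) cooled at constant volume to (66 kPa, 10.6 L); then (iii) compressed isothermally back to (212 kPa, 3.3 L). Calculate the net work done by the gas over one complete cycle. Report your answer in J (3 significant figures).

Leg (i): W = PΔV = (212)(10.6 − 3.3) = 1548 J.
Leg (ii): W = 0.
Leg (iii): W = PᵢVᵢ ln(V_f/Vᵢ) = (699.6) ln(3.3/10.6) = -816.4 J.
W_net = 1548 − 816.4 = 731.2 J.

W_net ≈ 731 J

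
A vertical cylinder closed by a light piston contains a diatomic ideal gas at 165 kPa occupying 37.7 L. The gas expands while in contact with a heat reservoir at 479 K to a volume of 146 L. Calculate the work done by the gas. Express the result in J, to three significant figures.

W ≈ 8420 J

Isothermal: W = nRT ln(V₂/V₁) = P₁V₁ ln(V₂/V₁).
P₁V₁ = (165 kPa)(37.7 L) = 6221 J.
W = 6221 × ln(146/37.7) = 6221 × 1.354
W_by_gas = 8422 J.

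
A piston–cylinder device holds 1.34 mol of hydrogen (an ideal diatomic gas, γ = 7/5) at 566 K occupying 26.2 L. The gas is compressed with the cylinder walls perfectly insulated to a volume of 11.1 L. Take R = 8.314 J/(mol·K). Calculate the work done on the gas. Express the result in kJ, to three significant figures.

W ≈ 6.46 kJ

Adiabatic: TV^(γ−1) = const with γ = 7/5.
T₂ = T₁ (V₁/V₂)^(γ−1) = 566 × (26.2/11.1)^0.4 = 566 × 1.41 = 798 K.
W_by = nCᵥ(T₁ − T₂) = (1.34)(20.79)(566 − 798) = -6462 J.
Work on gas = −W_by = 6462 J.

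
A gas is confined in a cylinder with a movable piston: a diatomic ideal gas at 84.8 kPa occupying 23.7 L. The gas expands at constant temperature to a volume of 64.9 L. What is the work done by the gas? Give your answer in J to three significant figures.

W ≈ 2020 J

Isothermal: W = nRT ln(V₂/V₁) = P₁V₁ ln(V₂/V₁).
P₁V₁ = (84.8 kPa)(23.7 L) = 2010 J.
W = 2010 × ln(64.9/23.7) = 2010 × 1.007
W_by_gas = 2025 J.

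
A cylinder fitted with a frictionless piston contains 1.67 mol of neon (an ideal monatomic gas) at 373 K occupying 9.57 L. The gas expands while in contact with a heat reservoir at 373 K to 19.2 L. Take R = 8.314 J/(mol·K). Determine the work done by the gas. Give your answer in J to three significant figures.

W ≈ 3610 J

Isothermal: W = nRT ln(V₂/V₁).
W = (1.67)(8.314)(373) × ln(19.2/9.57)
  = 5179 × 0.6963
W_by_gas = 3606 J.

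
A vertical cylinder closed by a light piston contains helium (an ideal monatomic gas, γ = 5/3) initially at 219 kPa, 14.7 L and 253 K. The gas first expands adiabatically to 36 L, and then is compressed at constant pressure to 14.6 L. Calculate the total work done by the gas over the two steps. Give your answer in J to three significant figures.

Step 1 (adiabatic): W = (P₁V₁ − P₂V₂)/(γ−1) = (3219 − 1772)/0.667 = 2171 J.
After step 1: P = 49.22 kPa, V = 36 L, T = 139.3 K.
Step 2 (isobaric): W = PΔV = (49.22 kPa)(14.6 − 36 L) = -1053 J.
W_total = 2171 − 1053 = 1118 J.

W_total ≈ 1120 J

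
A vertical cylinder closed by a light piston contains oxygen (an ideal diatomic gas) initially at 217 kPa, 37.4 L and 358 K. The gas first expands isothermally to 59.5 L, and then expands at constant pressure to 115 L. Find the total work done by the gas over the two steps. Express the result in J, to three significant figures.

W_total ≈ 11300 J

Step 1 (isothermal): W = P₁V₁ ln(V₂/V₁) = (8116) ln(59.5/37.4) = 3768 J.
After step 1: P = 136.4 kPa, V = 59.5 L, T = 358 K.
Step 2 (isobaric): W = PΔV = (136.4 kPa)(115 − 59.5 L) = 7570 J.
W_total = 3768 + 7570 = 11338 J.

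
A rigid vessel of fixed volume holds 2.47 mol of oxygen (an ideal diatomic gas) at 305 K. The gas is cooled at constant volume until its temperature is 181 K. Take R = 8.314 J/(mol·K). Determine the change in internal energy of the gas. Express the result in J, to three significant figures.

ΔU ≈ -6370 J

Constant volume ⇒ W = 0, so Q = ΔU = nCᵥΔT with Cᵥ = 5R/2 = 20.79 J/(mol·K).
ΔU = (2.47)(20.79)(181 − 305) = -6366 J.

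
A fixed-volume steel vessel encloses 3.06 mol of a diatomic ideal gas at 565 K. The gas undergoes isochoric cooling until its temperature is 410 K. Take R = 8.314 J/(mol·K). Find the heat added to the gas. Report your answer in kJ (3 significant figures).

Q ≈ -9.86 kJ

Constant volume ⇒ W = 0, so Q = ΔU = nCᵥΔT with Cᵥ = 5R/2 = 20.79 J/(mol·K).
ΔU = (3.06)(20.79)(410 − 565) = -9858 J.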